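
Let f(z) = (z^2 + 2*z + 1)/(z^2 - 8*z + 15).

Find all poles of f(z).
The singularities of f are the zeros of the denominator. Factoring,
  z^2 - 8*z + 15 = (z - 3)*(z - 5)
so the candidates are z = 3, z = 5.

Check the numerator P(z) = z^2 + 2*z + 1 at each one:
  P(3) = 16 ≠ 0, so z = 3 is a (simple) pole.
  P(5) = 36 ≠ 0, so z = 5 is a (simple) pole.

Poles of f: {3, 5}

Final answer: {3, 5}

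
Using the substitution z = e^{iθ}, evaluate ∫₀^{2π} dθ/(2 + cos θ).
2*sqrt(3)*pi/3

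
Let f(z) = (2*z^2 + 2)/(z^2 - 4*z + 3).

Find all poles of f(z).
{1, 3}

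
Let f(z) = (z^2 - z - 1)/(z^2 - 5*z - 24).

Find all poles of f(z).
The singularities of f are the zeros of the denominator. Factoring,
  z^2 - 5*z - 24 = (z + 3)*(z - 8)
so the candidates are z = -3, z = 8.

Check the numerator P(z) = z^2 - z - 1 at each one:
  P(-3) = 11 ≠ 0, so z = -3 is a (simple) pole.
  P(8) = 55 ≠ 0, so z = 8 is a (simple) pole.

Poles of f: {-3, 8}

Final answer: {-3, 8}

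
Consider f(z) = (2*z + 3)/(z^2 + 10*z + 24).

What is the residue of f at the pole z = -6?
9/2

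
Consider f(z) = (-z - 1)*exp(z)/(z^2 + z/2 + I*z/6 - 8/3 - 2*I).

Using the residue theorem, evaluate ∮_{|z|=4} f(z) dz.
By the residue theorem, ∮_C f(z) dz = 2πi · (sum of the residues of f at the poles inside |z| = 4).

The denominator factors as (z - 3/2 - I/2)*(z + 2 + 2*I/3), so the singularities of f are simple poles at z = 3/2 + I/2, z = -2 - 2*I/3.
  |3/2 + I/2|² = 5/2 < 16 = 4², so this pole is inside the contour.
  |-2 - 2*I/3|² = 40/9 < 16 = 4², so this pole is inside the contour.

With P(z) = (-z - 1)*exp(z) and Q(z) = z^2 + z/2 + I*z/6 - 8/3 - 2*I, each pole is simple, so Res(f, z₀) = P(z₀)/Q'(z₀) with Q'(z) = 2*z + 1/2 + I/6.
  Res(f, 3/2 + I/2) = P(3/2 + I/2)/Q'(3/2 + I/2) = ((-5/2 - I/2)*exp(3/2 + I/2))/(7/2 + 7*I/6) = (-24/35 + 3*I/35)*exp(3/2 + I/2)
  Res(f, -2 - 2*I/3) = P(-2 - 2*I/3)/Q'(-2 - 2*I/3) = ((1 + 2*I/3)*exp(-2 - 2*I/3))/(-7/2 - 7*I/6) = (-11/35 - 3*I/35)*exp(-2 - 2*I/3)

Sum of residues inside C: (-24/35 + 3*I/35)*exp(3/2 + I/2) + (-11/35 - 3*I/35)*exp(-2 - 2*I/3)
∮_C f(z) dz = 2πi · ((-24/35 + 3*I/35)*exp(3/2 + I/2) + (-11/35 - 3*I/35)*exp(-2 - 2*I/3)) = pi*(-6/35 - 48*I/35)*exp(3/2 + I/2) + pi*(6/35 - 22*I/35)*exp(-2 - 2*I/3)

Final answer: pi*(-6/35 - 48*I/35)*exp(3/2 + I/2) + pi*(6/35 - 22*I/35)*exp(-2 - 2*I/3)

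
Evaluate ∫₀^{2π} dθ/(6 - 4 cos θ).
sqrt(5)*pi/5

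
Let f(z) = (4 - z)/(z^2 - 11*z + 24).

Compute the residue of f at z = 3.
Write f(z) = P(z)/Q(z) with P(z) = 4 - z and Q(z) = z^2 - 11*z + 24.
The denominator factors as Q(z) = (z - 8)*(z - 3), so z = 3 is a simple zero of Q and P is analytic there; z = 3 is therefore a simple pole and
  Res(f, z₀) = P(z₀)/Q'(z₀).

Q'(z) = 2*z - 11, so Q'(3) = -5.
P(3) = 1.

Res(f, 3) = (1)/(-5) = -1/5

Final answer: -1/5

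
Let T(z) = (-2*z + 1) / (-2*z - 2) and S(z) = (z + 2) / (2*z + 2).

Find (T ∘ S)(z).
(T ∘ S)(z) = T(S(z)) = ((-2)*S(z) + (1))/((-2)*S(z) + (-2)). Multiply numerator and denominator by 2*z + 2:
  numerator:   (-2)*(z + 2) + (1)*(2*z + 2) = -2
  denominator: (-2)*(z + 2) + (-2)*(2*z + 2) = -6*z - 8
(T ∘ S)(z) = -2/(-6*z - 8) = 1/(3*z + 4)

Final answer: 1/(3*z + 4)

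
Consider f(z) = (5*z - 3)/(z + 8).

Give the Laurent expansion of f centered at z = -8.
Put w = z - (-8), i.e. z = w - 8. The denominator is w, so it suffices to rewrite the numerator in powers of w.

P(z) = 5*z - 3
P(w - 8) = -43 + 5*w

Dividing each term by w:
  f = -43/w + 5

Substituting back w = z + 8:
  f(z) = -43/(z + 8) + 5

The series is finite because the numerator is a polynomial; the negative powers form the principal part, and the coefficient of 1/(z + 8) gives Res(f, -8) = -43.

Final answer: -43/(z + 8) + 5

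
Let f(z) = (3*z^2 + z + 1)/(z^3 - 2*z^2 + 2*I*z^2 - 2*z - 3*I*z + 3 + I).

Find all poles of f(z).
The singularities of f are the zeros of the denominator. Factoring,
  z^3 - 2*z^2 + 2*I*z^2 - 2*z - 3*I*z + 3 + I = (z + 1 + I)*(z - 2 + I)*(z - 1)
so the candidates are z = -1 - I, z = 2 - I, z = 1.

Check the numerator P(z) = 3*z^2 + z + 1 at each one:
  P(-1 - I) = 5*I ≠ 0, so z = -1 - I is a (simple) pole.
  P(2 - I) = 12 - 13*I ≠ 0, so z = 2 - I is a (simple) pole.
  P(1) = 5 ≠ 0, so z = 1 is a (simple) pole.

Poles of f: {-1 - I, 1, 2 - I}

Final answer: {-1 - I, 1, 2 - I}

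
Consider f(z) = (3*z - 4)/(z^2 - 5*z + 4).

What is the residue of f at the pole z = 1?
1/3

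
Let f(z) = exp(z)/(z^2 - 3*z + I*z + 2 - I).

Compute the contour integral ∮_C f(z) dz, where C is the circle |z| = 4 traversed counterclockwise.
By the residue theorem, ∮_C f(z) dz = 2πi · (sum of the residues of f at the poles inside |z| = 4).

The denominator factors as (z - 1)*(z - 2 + I), so the singularities of f are simple poles at z = 1, z = 2 - I.
  |1|² = 1 < 16 = 4², so this pole is inside the contour.
  |2 - I|² = 5 < 16 = 4², so this pole is inside the contour.

With P(z) = exp(z) and Q(z) = z^2 - 3*z + I*z + 2 - I, each pole is simple, so Res(f, z₀) = P(z₀)/Q'(z₀) with Q'(z) = 2*z - 3 + I.
  Res(f, 1) = P(1)/Q'(1) = (exp(1))/(-1 + I) = exp(1)*(-1/2 - I/2)
  Res(f, 2 - I) = P(2 - I)/Q'(2 - I) = (exp(2 - I))/(1 - I) = (1/2 + I/2)*exp(2 - I)

Sum of residues inside C: exp(1)*(-1/2 - I/2) + (1/2 + I/2)*exp(2 - I)
∮_C f(z) dz = 2πi · (exp(1)*(-1/2 - I/2) + (1/2 + I/2)*exp(2 - I)) = exp(1)*pi*(1 - I) + pi*(-1 + I)*exp(2 - I)

Final answer: exp(1)*pi*(1 - I) + pi*(-1 + I)*exp(2 - I)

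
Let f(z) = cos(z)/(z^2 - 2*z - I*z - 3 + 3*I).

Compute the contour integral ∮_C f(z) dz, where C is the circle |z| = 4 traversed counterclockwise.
pi*(-2/17 + 8*I/17)*cos(3) + pi*(2/17 - 8*I/17)*cos(1 - I)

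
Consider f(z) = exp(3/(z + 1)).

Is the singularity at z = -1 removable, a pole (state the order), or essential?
Let u = z + 1. Then
  e^(3/u) = Σ_{k≥0} (3)^k/(k!·u^k) = 1 + 3/u + 9/(2*u^2) + 9/(2*u^3) + ...
which has infinitely many negative powers of u, so exp(3/(z + 1)) has an essential singularity at z = -1.
So the singularity is essential.

Final answer: essential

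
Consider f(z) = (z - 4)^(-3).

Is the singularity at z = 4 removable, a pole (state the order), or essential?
Write f(z) = g(z)/(z - 4)^3 with g(z) = 1.
g is entire and g(4) = 1 ≠ 0, so no factor of (z - 4) cancels: the Laurent expansion of f about z = 4 starts at the power -3, i.e. lim_{z→z₀} (z - z₀)^3 f(z) = 1 is finite and nonzero.
So z = 4 is a pole of order 3.

Final answer: pole of order 3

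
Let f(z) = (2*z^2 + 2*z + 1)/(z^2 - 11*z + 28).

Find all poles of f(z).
{4, 7}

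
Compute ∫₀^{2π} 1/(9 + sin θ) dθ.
Call the integral J. The integrand is 2π-periodic and we integrate over a full period, so shifting θ does not change the value (θ → θ + π/2 turns sin θ into cos θ). Hence
  J = ∫₀^{2π} dθ/(9 + cos θ).
Put z = e^{iθ}: then cos θ = (z + 1/z)/2, dθ = dz/(iz), and z runs once counterclockwise around |z| = 1:
  J = ∮_{|z|=1} 1/(9 + (z + 1/z)/2) · dz/(iz) = (2/i) ∮_{|z|=1} dz/(z^2 + 18*z + 1).
The roots of z^2 + 18*z + 1 are z = (-9 ± sqrt(9^2 - 1^2)), with sqrt(80) = 4*sqrt(5); their product is 1, so only z₊ = -9 + 4*sqrt(5) lies inside the unit circle (z₋ = -9 - 4*sqrt(5) lies outside).
z₊ is a simple zero of q(z) = z^2 + 18*z + 1, so Res(1/q, z₊) = 1/q'(z₊) with q'(z) = 2*z + 18; and q'(z₊) = (z₊ - z₋) = 8*sqrt(5).
Therefore J = (2/i) · 2πi · 1/(8*sqrt(5)) = 2*pi/(4*sqrt(5)) = sqrt(5)*pi/10

Final answer: sqrt(5)*pi/10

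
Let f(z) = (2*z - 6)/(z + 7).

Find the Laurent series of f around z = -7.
Put w = z - (-7), i.e. z = w - 7. The denominator is w, so it suffices to rewrite the numerator in powers of w.

P(z) = 2*z - 6
P(w - 7) = -20 + 2*w

Dividing each term by w:
  f = -20/w + 2

Substituting back w = z + 7:
  f(z) = -20/(z + 7) + 2

The series is finite because the numerator is a polynomial; the negative powers form the principal part, and the coefficient of 1/(z + 7) gives Res(f, -7) = -20.

Final answer: -20/(z + 7) + 2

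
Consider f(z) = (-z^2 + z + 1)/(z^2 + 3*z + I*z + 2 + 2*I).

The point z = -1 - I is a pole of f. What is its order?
Factor the denominator:
  z^2 + 3*z + I*z + 2 + 2*I = (z + 1 + I)*(z + 2)

The numerator P(z) = -z^2 + z + 1 has P(-1 - I) = -3*I ≠ 0, so no factor of (z + 1 + I) cancels.
Near z = -1 - I we can therefore write f(z) = g(z)/(z + 1 + I) with g analytic at -1 - I and g(-1 - I) ≠ 0 (g is the numerator divided by the remaining denominator factors).

Hence z = -1 - I is a pole of order 1.

Final answer: 1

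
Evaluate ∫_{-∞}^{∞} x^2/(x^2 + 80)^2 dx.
sqrt(5)*pi/40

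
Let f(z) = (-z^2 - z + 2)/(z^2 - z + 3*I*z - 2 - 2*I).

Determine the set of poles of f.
{-2*I, 1 - I}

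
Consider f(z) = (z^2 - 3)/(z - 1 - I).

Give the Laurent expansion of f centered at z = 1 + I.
(-3 + 2*I)/(z - 1 - I) + 2 + 2*I + (z - 1 - I)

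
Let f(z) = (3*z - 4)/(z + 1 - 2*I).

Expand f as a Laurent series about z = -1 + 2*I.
Put w = z - (-1 + 2*I), i.e. z = w - 1 + 2*I. The denominator is w, so it suffices to rewrite the numerator in powers of w.

P(z) = 3*z - 4
P(w - 1 + 2*I) = -7 + 6*I + 3*w

Dividing each term by w:
  f = (-7 + 6*I)/w + 3

Substituting back w = z + 1 - 2*I:
  f(z) = (-7 + 6*I)/(z + 1 - 2*I) + 3

The series is finite because the numerator is a polynomial; the negative powers form the principal part, and the coefficient of 1/(z + 1 - 2*I) gives Res(f, -1 + 2*I) = -7 + 6*I.

Final answer: (-7 + 6*I)/(z + 1 - 2*I) + 3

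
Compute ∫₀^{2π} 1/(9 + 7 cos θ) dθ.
sqrt(2)*pi/4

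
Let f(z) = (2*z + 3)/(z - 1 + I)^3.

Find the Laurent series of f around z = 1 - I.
(5 - 2*I)/(z - 1 + I)^3 + 2/(z - 1 + I)^2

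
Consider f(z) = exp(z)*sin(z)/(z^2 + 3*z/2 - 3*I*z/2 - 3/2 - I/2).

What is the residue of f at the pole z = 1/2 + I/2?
Write f(z) = P(z)/Q(z) with P(z) = exp(z)*sin(z) and Q(z) = z^2 + 3*z/2 - 3*I*z/2 - 3/2 - I/2.
The denominator factors as Q(z) = (z + 2 - I)*(z - 1/2 - I/2), so z = 1/2 + I/2 is a simple zero of Q and P is analytic there; z = 1/2 + I/2 is therefore a simple pole and
  Res(f, z₀) = P(z₀)/Q'(z₀).

Q'(z) = 2*z + 3/2 - 3*I/2, so Q'(1/2 + I/2) = 5/2 - I/2.
P(1/2 + I/2) = exp(1/2 + I/2)*sin(1/2 + I/2).

Res(f, 1/2 + I/2) = (exp(1/2 + I/2)*sin(1/2 + I/2))/(5/2 - I/2) = (5/13 + I/13)*exp(1/2 + I/2)*sin(1/2 + I/2)

Final answer: (5/13 + I/13)*exp(1/2 + I/2)*sin(1/2 + I/2)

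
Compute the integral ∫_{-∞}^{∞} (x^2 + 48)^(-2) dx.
Let f(z) = (z^2 + 48)^(-2). The denominator has no real zeros and deg Q - deg P = 4 ≥ 2, so the integral of f over the upper semicircle |z| = R tends to 0 as R → ∞. Closing the contour in the upper half-plane,
  ∫_{-∞}^{∞} f(x) dx = 2πi · Σ Res(f, z_k)  over the poles with Im z_k > 0.

Zeros of the denominator: z^2 + 48 = 0 gives z = ±4*sqrt(3)*I.
Upper half-plane: z = 4*sqrt(3)*I (a pole of order 2).

Write f(z) = g(z)/(z - 4*sqrt(3)*I)^2 with g(z) = (z + 4*sqrt(3)*I)^(-2). For a double pole, Res(f, z₀) = g'(z₀):
  g'(z) = -2/(z + 4*sqrt(3)*I)^3
  Res(f, 4*sqrt(3)*I) = g'(4*sqrt(3)*I) = -sqrt(3)*I/2304

∫_{-∞}^{∞} f(x) dx = 2πi · (-sqrt(3)*I/2304) = sqrt(3)*pi/1152

Final answer: sqrt(3)*pi/1152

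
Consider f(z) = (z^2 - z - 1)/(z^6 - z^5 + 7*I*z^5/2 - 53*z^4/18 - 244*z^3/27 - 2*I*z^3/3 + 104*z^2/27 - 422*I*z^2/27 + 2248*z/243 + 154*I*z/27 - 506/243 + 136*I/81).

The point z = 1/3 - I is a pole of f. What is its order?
Factor the denominator:
  z^6 - z^5 + 7*I*z^5/2 - 53*z^4/18 - 244*z^3/27 - 2*I*z^3/3 + 104*z^2/27 - 422*I*z^2/27 + 2248*z/243 + 154*I*z/27 - 506/243 + 136*I/81 = (z - 1/3 + I)^4*(z + 1 - 3*I/2)*(z - 2/3 + I)

The numerator P(z) = z^2 - z - 1 has P(1/3 - I) = -20/9 + I/3 ≠ 0, so no factor of (z - 1/3 + I) cancels.
Near z = 1/3 - I we can therefore write f(z) = g(z)/(z - 1/3 + I)^4 with g analytic at 1/3 - I and g(1/3 - I) ≠ 0 (g is the numerator divided by the remaining denominator factors).

Hence z = 1/3 - I is a pole of order 4.

Final answer: 4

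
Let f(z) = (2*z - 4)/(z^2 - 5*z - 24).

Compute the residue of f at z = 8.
Write f(z) = P(z)/Q(z) with P(z) = 2*z - 4 and Q(z) = z^2 - 5*z - 24.
The denominator factors as Q(z) = (z + 3)*(z - 8), so z = 8 is a simple zero of Q and P is analytic there; z = 8 is therefore a simple pole and
  Res(f, z₀) = P(z₀)/Q'(z₀).

Q'(z) = 2*z - 5, so Q'(8) = 11.
P(8) = 12.

Res(f, 8) = (12)/(11) = 12/11

Final answer: 12/11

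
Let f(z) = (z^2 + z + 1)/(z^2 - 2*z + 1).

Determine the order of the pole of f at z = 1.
2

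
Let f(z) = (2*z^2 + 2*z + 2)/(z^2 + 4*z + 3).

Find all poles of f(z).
The singularities of f are the zeros of the denominator. Factoring,
  z^2 + 4*z + 3 = (z + 3)*(z + 1)
so the candidates are z = -3, z = -1.

Check the numerator P(z) = 2*z^2 + 2*z + 2 at each one:
  P(-3) = 14 ≠ 0, so z = -3 is a (simple) pole.
  P(-1) = 2 ≠ 0, so z = -1 is a (simple) pole.

Poles of f: {-3, -1}

Final answer: {-3, -1}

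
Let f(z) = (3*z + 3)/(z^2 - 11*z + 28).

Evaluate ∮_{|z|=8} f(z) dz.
By the residue theorem, ∮_C f(z) dz = 2πi · (sum of the residues of f at the poles inside |z| = 8).

The denominator factors as (z - 7)*(z - 4), so the singularities of f are simple poles at z = 7, z = 4.
  |7|² = 49 < 64 = 8², so this pole is inside the contour.
  |4|² = 16 < 64 = 8², so this pole is inside the contour.

With P(z) = 3*z + 3 and Q(z) = z^2 - 11*z + 28, each pole is simple, so Res(f, z₀) = P(z₀)/Q'(z₀) with Q'(z) = 2*z - 11.
  Res(f, 7) = P(7)/Q'(7) = (24)/(3) = 8
  Res(f, 4) = P(4)/Q'(4) = (15)/(-3) = -5

Sum of residues inside C: 3
∮_C f(z) dz = 2πi · (3) = 6*I*pi

Final answer: 6*I*pi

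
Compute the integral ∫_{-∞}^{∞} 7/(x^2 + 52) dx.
7*sqrt(13)*pi/26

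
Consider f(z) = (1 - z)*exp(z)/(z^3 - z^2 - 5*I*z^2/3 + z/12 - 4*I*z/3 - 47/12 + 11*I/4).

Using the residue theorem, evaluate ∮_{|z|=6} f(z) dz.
By the residue theorem, ∮_C f(z) dz = 2πi · (sum of the residues of f at the poles inside |z| = 6).

The denominator factors as (z - 1/2 - 2*I)*(z + 1 + I)*(z - 3/2 - 2*I/3), so the singularities of f are simple poles at z = 1/2 + 2*I, z = -1 - I, z = 3/2 + 2*I/3.
  |1/2 + 2*I|² = 17/4 < 36 = 6², so this pole is inside the contour.
  |-1 - I|² = 2 < 36 = 6², so this pole is inside the contour.
  |3/2 + 2*I/3|² = 97/36 < 36 = 6², so this pole is inside the contour.

With P(z) = (1 - z)*exp(z) and Q(z) = z^3 - z^2 - 5*I*z^2/3 + z/12 - 4*I*z/3 - 47/12 + 11*I/4, each pole is simple, so Res(f, z₀) = P(z₀)/Q'(z₀) with Q'(z) = 3*z^2 - 2*z - 10*I*z/3 + 1/12 - 4*I/3.
  Res(f, 1/2 + 2*I) = P(1/2 + 2*I)/Q'(1/2 + 2*I) = ((1/2 - 2*I)*exp(1/2 + 2*I))/(-11/2 - I) = (-3/125 + 46*I/125)*exp(1/2 + 2*I)
  Res(f, -1 - I) = P(-1 - I)/Q'(-1 - I) = ((2 + I)*exp(-1 - I))/(-5/4 + 10*I) = (24/325 - 68*I/325)*exp(-1 - I)
  Res(f, 3/2 + 2*I/3) = P(3/2 + 2*I/3)/Q'(3/2 + 2*I/3) = ((-1/2 - 2*I/3)*exp(3/2 + 2*I/3))/(85/18 - 5*I/3) = (-81/1625 - 258*I/1625)*exp(3/2 + 2*I/3)

Sum of residues inside C: (-81/1625 - 258*I/1625)*exp(3/2 + 2*I/3) + (-3/125 + 46*I/125)*exp(1/2 + 2*I) + (24/325 - 68*I/325)*exp(-1 - I)
∮_C f(z) dz = 2πi · ((-81/1625 - 258*I/1625)*exp(3/2 + 2*I/3) + (-3/125 + 46*I/125)*exp(1/2 + 2*I) + (24/325 - 68*I/325)*exp(-1 - I)) = pi*(-92/125 - 6*I/125)*exp(1/2 + 2*I) + pi*(136/325 + 48*I/325)*exp(-1 - I) + pi*(516/1625 - 162*I/1625)*exp(3/2 + 2*I/3)

Final answer: pi*(-92/125 - 6*I/125)*exp(1/2 + 2*I) + pi*(136/325 + 48*I/325)*exp(-1 - I) + pi*(516/1625 - 162*I/1625)*exp(3/2 + 2*I/3)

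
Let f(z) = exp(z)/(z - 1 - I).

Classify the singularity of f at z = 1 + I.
Write f(z) = g(z)/(z - 1 - I) with g(z) = exp(z).
g is entire and g(1 + I) = exp(1 + I) ≠ 0, so no factor of (z - 1 - I) cancels: the Laurent expansion of f about z = 1 + I starts at the power -1, i.e. lim_{z→z₀} (z - z₀) f(z) = exp(1 + I) is finite and nonzero.
So z = 1 + I is a pole of order 1.

Final answer: pole of order 1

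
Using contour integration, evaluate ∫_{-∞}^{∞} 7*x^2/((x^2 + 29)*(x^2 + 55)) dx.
7*pi*(-sqrt(29) + sqrt(55))/26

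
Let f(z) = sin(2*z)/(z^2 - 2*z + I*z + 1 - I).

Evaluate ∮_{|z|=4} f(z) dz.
2*pi*sin(2) - 2*pi*sin(2 - 2*I)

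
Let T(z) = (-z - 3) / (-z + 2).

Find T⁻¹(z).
(2*z + 3)/(z - 1)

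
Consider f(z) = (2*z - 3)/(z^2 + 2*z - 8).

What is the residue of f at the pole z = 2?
1/6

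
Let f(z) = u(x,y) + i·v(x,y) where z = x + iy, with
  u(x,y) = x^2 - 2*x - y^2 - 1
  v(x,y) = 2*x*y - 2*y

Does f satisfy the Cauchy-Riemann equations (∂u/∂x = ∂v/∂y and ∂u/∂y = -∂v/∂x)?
∂u/∂x = 2*x - 2
∂v/∂y = 2*x - 2
∂u/∂y = -2*y
∂v/∂x = 2*y
∂u/∂x = ∂v/∂y and ∂u/∂y = -∂v/∂x hold identically; f is analytic.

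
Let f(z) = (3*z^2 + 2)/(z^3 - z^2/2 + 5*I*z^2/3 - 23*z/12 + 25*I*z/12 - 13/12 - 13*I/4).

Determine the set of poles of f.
The singularities of f are the zeros of the denominator. Factoring,
  z^3 - z^2/2 + 5*I*z^2/3 - 23*z/12 + 25*I*z/12 - 13/12 - 13*I/4 = (z - 1 + 2*I/3)*(z + 3/2 - I/2)*(z - 1 + 3*I/2)
so the candidates are z = 1 - 2*I/3, z = -3/2 + I/2, z = 1 - 3*I/2.

Check the numerator P(z) = 3*z^2 + 2 at each one:
  P(1 - 2*I/3) = 11/3 - 4*I ≠ 0, so z = 1 - 2*I/3 is a (simple) pole.
  P(-3/2 + I/2) = 8 - 9*I/2 ≠ 0, so z = -3/2 + I/2 is a (simple) pole.
  P(1 - 3*I/2) = -7/4 - 9*I ≠ 0, so z = 1 - 3*I/2 is a (simple) pole.

Poles of f: {-3/2 + I/2, 1 - 3*I/2, 1 - 2*I/3}

Final answer: {-3/2 + I/2, 1 - 3*I/2, 1 - 2*I/3}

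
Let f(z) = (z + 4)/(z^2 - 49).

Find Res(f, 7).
Write f(z) = P(z)/Q(z) with P(z) = z + 4 and Q(z) = z^2 - 49.
The denominator factors as Q(z) = (z - 7)*(z + 7), so z = 7 is a simple zero of Q and P is analytic there; z = 7 is therefore a simple pole and
  Res(f, z₀) = P(z₀)/Q'(z₀).

Q'(z) = 2*z, so Q'(7) = 14.
P(7) = 11.

Res(f, 7) = (11)/(14) = 11/14

Final answer: 11/14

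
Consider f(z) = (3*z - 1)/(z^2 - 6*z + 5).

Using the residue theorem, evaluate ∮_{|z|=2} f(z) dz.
By the residue theorem, ∮_C f(z) dz = 2πi · (sum of the residues of f at the poles inside |z| = 2).

The denominator factors as (z - 5)*(z - 1), so the singularities of f are simple poles at z = 5, z = 1.
  |5|² = 25 > 4 = 2², so this pole is outside the contour.
  |1|² = 1 < 4 = 2², so this pole is inside the contour.

With P(z) = 3*z - 1 and Q(z) = z^2 - 6*z + 5, each pole is simple, so Res(f, z₀) = P(z₀)/Q'(z₀) with Q'(z) = 2*z - 6.
  Res(f, 1) = P(1)/Q'(1) = (2)/(-4) = -1/2

∮_C f(z) dz = 2πi · (-1/2) = -I*pi

Final answer: -I*pi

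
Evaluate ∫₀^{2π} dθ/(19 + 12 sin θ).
2*sqrt(217)*pi/217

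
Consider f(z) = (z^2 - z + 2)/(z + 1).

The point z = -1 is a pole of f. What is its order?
Factor the denominator:
  z + 1 = (z + 1)

The numerator P(z) = z^2 - z + 2 has P(-1) = 4 ≠ 0, so no factor of (z + 1) cancels.
Near z = -1 we can therefore write f(z) = g(z)/(z + 1) with g analytic at -1 and g(-1) ≠ 0 (g is just the numerator).

Hence z = -1 is a pole of order 1.

Final answer: 1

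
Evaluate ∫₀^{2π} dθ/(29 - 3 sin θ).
sqrt(13)*pi/52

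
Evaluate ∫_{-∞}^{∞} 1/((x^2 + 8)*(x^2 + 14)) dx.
Let f(z) = 1/((z^2 + 8)*(z^2 + 14)). The denominator has no real zeros and deg Q - deg P = 4 ≥ 2, so the integral of f over the upper semicircle |z| = R tends to 0 as R → ∞. Closing the contour in the upper half-plane,
  ∫_{-∞}^{∞} f(x) dx = 2πi · Σ Res(f, z_k)  over the poles with Im z_k > 0.

Zeros of the denominator: z^2 + 8 = 0 gives z = ±2*sqrt(2)*I; z^2 + 14 = 0 gives z = ±sqrt(14)*I.
Upper half-plane: z = sqrt(14)*I, z = 2*sqrt(2)*I (simple).

Each pole is a simple zero of Q(z) = z^4 + 22*z^2 + 112, so Res(f, z₀) = P(z₀)/Q'(z₀) with P(z) = 1, Q'(z) = 4*z^3 + 44*z:
  Res(f, sqrt(14)*I) = (1)/(-12*sqrt(14)*I) = sqrt(14)*I/168
  Res(f, 2*sqrt(2)*I) = (1)/(24*sqrt(2)*I) = -sqrt(2)*I/48

Sum of residues: I*(-sqrt(2)/48 + sqrt(14)/168)
∫_{-∞}^{∞} f(x) dx = 2πi · (I*(-sqrt(2)/48 + sqrt(14)/168)) = pi*(-2*sqrt(14) + 7*sqrt(2))/168

Final answer: pi*(-2*sqrt(14) + 7*sqrt(2))/168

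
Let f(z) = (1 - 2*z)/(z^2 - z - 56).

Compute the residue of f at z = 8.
Write f(z) = P(z)/Q(z) with P(z) = 1 - 2*z and Q(z) = z^2 - z - 56.
The denominator factors as Q(z) = (z - 8)*(z + 7), so z = 8 is a simple zero of Q and P is analytic there; z = 8 is therefore a simple pole and
  Res(f, z₀) = P(z₀)/Q'(z₀).

Q'(z) = 2*z - 1, so Q'(8) = 15.
P(8) = -15.

Res(f, 8) = (-15)/(15) = -1

Final answer: -1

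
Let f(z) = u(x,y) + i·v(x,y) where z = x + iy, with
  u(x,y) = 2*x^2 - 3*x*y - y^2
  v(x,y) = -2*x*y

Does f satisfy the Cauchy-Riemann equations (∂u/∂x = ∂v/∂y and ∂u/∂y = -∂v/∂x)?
∂u/∂x = 4*x - 3*y
∂v/∂y = -2*x
∂u/∂y = -3*x - 2*y
∂v/∂x = -2*y
∂u/∂x ≠ ∂v/∂y and ∂u/∂y ≠ -∂v/∂x; the Cauchy-Riemann equations are not satisfied, so f is not analytic.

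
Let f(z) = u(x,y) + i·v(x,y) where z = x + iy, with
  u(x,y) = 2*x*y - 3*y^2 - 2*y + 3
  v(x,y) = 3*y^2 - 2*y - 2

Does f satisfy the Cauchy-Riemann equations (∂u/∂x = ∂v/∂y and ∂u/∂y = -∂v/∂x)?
∂u/∂x = 2*y
∂v/∂y = 6*y - 2
∂u/∂y = 2*x - 6*y - 2
∂v/∂x = 0
∂u/∂x ≠ ∂v/∂y and ∂u/∂y ≠ -∂v/∂x; the Cauchy-Riemann equations are not satisfied, so f is not analytic.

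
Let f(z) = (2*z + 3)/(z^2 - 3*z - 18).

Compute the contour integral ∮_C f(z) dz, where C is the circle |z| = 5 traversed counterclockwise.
2*I*pi/3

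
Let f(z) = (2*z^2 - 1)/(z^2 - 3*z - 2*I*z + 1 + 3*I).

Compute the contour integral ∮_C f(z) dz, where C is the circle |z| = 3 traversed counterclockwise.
pi*(-8 + 12*I)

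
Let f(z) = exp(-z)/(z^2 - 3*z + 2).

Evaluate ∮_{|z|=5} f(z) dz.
By the residue theorem, ∮_C f(z) dz = 2πi · (sum of the residues of f at the poles inside |z| = 5).

The denominator factors as (z - 1)*(z - 2), so the singularities of f are simple poles at z = 1, z = 2.
  |1|² = 1 < 25 = 5², so this pole is inside the contour.
  |2|² = 4 < 25 = 5², so this pole is inside the contour.

With P(z) = exp(-z) and Q(z) = z^2 - 3*z + 2, each pole is simple, so Res(f, z₀) = P(z₀)/Q'(z₀) with Q'(z) = 2*z - 3.
  Res(f, 1) = P(1)/Q'(1) = (exp(-1))/(-1) = -exp(-1)
  Res(f, 2) = P(2)/Q'(2) = (exp(-2))/(1) = exp(-2)

Sum of residues inside C: -exp(-1) + exp(-2)
∮_C f(z) dz = 2πi · (-exp(-1) + exp(-2)) = -2*I*pi*exp(-1) + 2*I*pi*exp(-2)

Final answer: -2*I*pi*exp(-1) + 2*I*pi*exp(-2)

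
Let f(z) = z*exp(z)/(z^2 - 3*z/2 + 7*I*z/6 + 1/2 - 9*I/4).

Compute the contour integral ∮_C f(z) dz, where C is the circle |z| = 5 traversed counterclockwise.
pi*(-81/101 + 99*I/101)*exp(-3*I/2) + pi*(81/101 + 103*I/101)*exp(3/2 + I/3)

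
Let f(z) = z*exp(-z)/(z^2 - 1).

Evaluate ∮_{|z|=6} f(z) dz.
I*pi*exp(-1) + exp(1)*I*pi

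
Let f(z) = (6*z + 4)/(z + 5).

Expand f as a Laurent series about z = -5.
Put w = z - (-5), i.e. z = w - 5. The denominator is w, so it suffices to rewrite the numerator in powers of w.

P(z) = 6*z + 4
P(w - 5) = -26 + 6*w

Dividing each term by w:
  f = -26/w + 6

Substituting back w = z + 5:
  f(z) = -26/(z + 5) + 6

The series is finite because the numerator is a polynomial; the negative powers form the principal part, and the coefficient of 1/(z + 5) gives Res(f, -5) = -26.

Final answer: -26/(z + 5) + 6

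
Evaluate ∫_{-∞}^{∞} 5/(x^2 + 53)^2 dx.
Let f(z) = 5/(z^2 + 53)^2. The denominator has no real zeros and deg Q - deg P = 4 ≥ 2, so the integral of f over the upper semicircle |z| = R tends to 0 as R → ∞. Closing the contour in the upper half-plane,
  ∫_{-∞}^{∞} f(x) dx = 2πi · Σ Res(f, z_k)  over the poles with Im z_k > 0.

Zeros of the denominator: z^2 + 53 = 0 gives z = ±sqrt(53)*I.
Upper half-plane: z = sqrt(53)*I (a pole of order 2).

Write f(z) = g(z)/(z - sqrt(53)*I)^2 with g(z) = 5/(z + sqrt(53)*I)^2. For a double pole, Res(f, z₀) = g'(z₀):
  g'(z) = -10/(z + sqrt(53)*I)^3
  Res(f, sqrt(53)*I) = g'(sqrt(53)*I) = -5*sqrt(53)*I/11236

∫_{-∞}^{∞} f(x) dx = 2πi · (-5*sqrt(53)*I/11236) = 5*sqrt(53)*pi/5618

Final answer: 5*sqrt(53)*pi/5618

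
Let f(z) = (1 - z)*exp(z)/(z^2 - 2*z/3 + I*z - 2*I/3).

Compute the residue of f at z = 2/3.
(2/13 - 3*I/13)*exp(2/3)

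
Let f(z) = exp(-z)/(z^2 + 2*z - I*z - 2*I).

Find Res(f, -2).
Write f(z) = P(z)/Q(z) with P(z) = exp(-z) and Q(z) = z^2 + 2*z - I*z - 2*I.
The denominator factors as Q(z) = (z + 2)*(z - I), so z = -2 is a simple zero of Q and P is analytic there; z = -2 is therefore a simple pole and
  Res(f, z₀) = P(z₀)/Q'(z₀).

Q'(z) = 2*z + 2 - I, so Q'(-2) = -2 - I.
P(-2) = exp(2).

Res(f, -2) = (exp(2))/(-2 - I) = (-2/5 + I/5)*exp(2)

Final answer: (-2/5 + I/5)*exp(2)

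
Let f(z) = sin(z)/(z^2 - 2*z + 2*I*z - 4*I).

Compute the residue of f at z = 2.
Write f(z) = P(z)/Q(z) with P(z) = sin(z) and Q(z) = z^2 - 2*z + 2*I*z - 4*I.
The denominator factors as Q(z) = (z - 2)*(z + 2*I), so z = 2 is a simple zero of Q and P is analytic there; z = 2 is therefore a simple pole and
  Res(f, z₀) = P(z₀)/Q'(z₀).

Q'(z) = 2*z - 2 + 2*I, so Q'(2) = 2 + 2*I.
P(2) = sin(2).

Res(f, 2) = (sin(2))/(2 + 2*I) = (1/4 - I/4)*sin(2)

Final answer: (1/4 - I/4)*sin(2)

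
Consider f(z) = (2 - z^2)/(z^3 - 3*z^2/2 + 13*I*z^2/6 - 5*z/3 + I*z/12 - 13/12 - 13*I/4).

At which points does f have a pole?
The singularities of f are the zeros of the denominator. Factoring,
  z^3 - 3*z^2/2 + 13*I*z^2/6 - 5*z/3 + I*z/12 - 13/12 - 13*I/4 = (z - 1 + 3*I/2)*(z + 1 - I/3)*(z - 3/2 + I)
so the candidates are z = 1 - 3*I/2, z = -1 + I/3, z = 3/2 - I.

Check the numerator P(z) = 2 - z^2 at each one:
  P(1 - 3*I/2) = 13/4 + 3*I ≠ 0, so z = 1 - 3*I/2 is a (simple) pole.
  P(-1 + I/3) = 10/9 + 2*I/3 ≠ 0, so z = -1 + I/3 is a (simple) pole.
  P(3/2 - I) = 3/4 + 3*I ≠ 0, so z = 3/2 - I is a (simple) pole.

Poles of f: {-1 + I/3, 1 - 3*I/2, 3/2 - I}

Final answer: {-1 + I/3, 1 - 3*I/2, 3/2 - I}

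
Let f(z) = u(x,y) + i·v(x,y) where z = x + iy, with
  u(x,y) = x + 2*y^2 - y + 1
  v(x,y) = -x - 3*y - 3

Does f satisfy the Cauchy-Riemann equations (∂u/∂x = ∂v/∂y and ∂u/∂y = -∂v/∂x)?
∂u/∂x = 1
∂v/∂y = -3
∂u/∂y = 4*y - 1
∂v/∂x = -1
∂u/∂x ≠ ∂v/∂y and ∂u/∂y ≠ -∂v/∂x; the Cauchy-Riemann equations are not satisfied, so f is not analytic.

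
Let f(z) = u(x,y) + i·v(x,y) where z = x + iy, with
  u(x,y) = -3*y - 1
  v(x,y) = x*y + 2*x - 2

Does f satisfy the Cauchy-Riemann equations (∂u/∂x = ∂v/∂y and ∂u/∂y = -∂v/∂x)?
∂u/∂x = 0
∂v/∂y = x
∂u/∂y = -3
∂v/∂x = y + 2
∂u/∂x ≠ ∂v/∂y and ∂u/∂y ≠ -∂v/∂x; the Cauchy-Riemann equations are not satisfied, so f is not analytic.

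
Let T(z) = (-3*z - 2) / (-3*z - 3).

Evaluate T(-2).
Substitute z = -2:
  numerator:   -3*(-2) - 2 = 4
  denominator: -3*(-2) - 3 = 3
T(-2) = (4)/(3) = 4/3

Final answer: 4/3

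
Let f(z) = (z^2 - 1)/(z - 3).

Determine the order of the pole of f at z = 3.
Factor the denominator:
  z - 3 = (z - 3)

The numerator P(z) = z^2 - 1 has P(3) = 8 ≠ 0, so no factor of (z - 3) cancels.
Near z = 3 we can therefore write f(z) = g(z)/(z - 3) with g analytic at 3 and g(3) ≠ 0 (g is just the numerator).

Hence z = 3 is a pole of order 1.

Final answer: 1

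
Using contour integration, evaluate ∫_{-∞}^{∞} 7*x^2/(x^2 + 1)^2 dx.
7*pi/2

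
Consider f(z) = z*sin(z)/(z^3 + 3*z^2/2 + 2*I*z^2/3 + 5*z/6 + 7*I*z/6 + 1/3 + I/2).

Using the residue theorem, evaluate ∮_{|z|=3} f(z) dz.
By the residue theorem, ∮_C f(z) dz = 2πi · (sum of the residues of f at the poles inside |z| = 3).

The denominator factors as (z + I)*(z + 1)*(z + 1/2 - I/3), so the singularities of f are simple poles at z = -I, z = -1, z = -1/2 + I/3.
  |-I|² = 1 < 9 = 3², so this pole is inside the contour.
  |-1|² = 1 < 9 = 3², so this pole is inside the contour.
  |-1/2 + I/3|² = 13/36 < 9 = 3², so this pole is inside the contour.

With P(z) = z*sin(z) and Q(z) = z^3 + 3*z^2/2 + 2*I*z^2/3 + 5*z/6 + 7*I*z/6 + 1/3 + I/2, each pole is simple, so Res(f, z₀) = P(z₀)/Q'(z₀) with Q'(z) = 3*z^2 + 3*z + 4*I*z/3 + 5/6 + 7*I/6.
  Res(f, -I) = P(-I)/Q'(-I) = (-sinh(1))/(-5/6 - 11*I/6) = (15/73 - 33*I/73)*sinh(1)
  Res(f, -1) = P(-1)/Q'(-1) = (sin(1))/(5/6 - I/6) = (15/13 + 3*I/13)*sin(1)
  Res(f, -1/2 + I/3) = P(-1/2 + I/3)/Q'(-1/2 + I/3) = ((1/2 - I/3)*sin(1/2 - I/3))/(-25/36 + I/2) = (-666/949 - 24*I/949)*sin(1/2 - I/3)

Sum of residues inside C: (15/73 - 33*I/73)*sinh(1) + (15/13 + 3*I/13)*sin(1) + (-666/949 - 24*I/949)*sin(1/2 - I/3)
∮_C f(z) dz = 2πi · ((15/73 - 33*I/73)*sinh(1) + (15/13 + 3*I/13)*sin(1) + (-666/949 - 24*I/949)*sin(1/2 - I/3)) = pi*(48/949 - 1332*I/949)*sin(1/2 - I/3) + pi*(66/73 + 30*I/73)*sinh(1) + pi*(-6/13 + 30*I/13)*sin(1)

Final answer: pi*(48/949 - 1332*I/949)*sin(1/2 - I/3) + pi*(66/73 + 30*I/73)*sinh(1) + pi*(-6/13 + 30*I/13)*sin(1)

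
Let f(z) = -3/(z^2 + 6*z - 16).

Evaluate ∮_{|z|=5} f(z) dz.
By the residue theorem, ∮_C f(z) dz = 2πi · (sum of the residues of f at the poles inside |z| = 5).

The denominator factors as (z - 2)*(z + 8), so the singularities of f are simple poles at z = 2, z = -8.
  |2|² = 4 < 25 = 5², so this pole is inside the contour.
  |-8|² = 64 > 25 = 5², so this pole is outside the contour.

With P(z) = -3 and Q(z) = z^2 + 6*z - 16, each pole is simple, so Res(f, z₀) = P(z₀)/Q'(z₀) with Q'(z) = 2*z + 6.
  Res(f, 2) = P(2)/Q'(2) = (-3)/(10) = -3/10

∮_C f(z) dz = 2πi · (-3/10) = -3*I*pi/5

Final answer: -3*I*pi/5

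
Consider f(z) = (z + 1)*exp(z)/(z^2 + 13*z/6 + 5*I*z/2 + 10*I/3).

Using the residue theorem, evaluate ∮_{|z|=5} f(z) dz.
By the residue theorem, ∮_C f(z) dz = 2πi · (sum of the residues of f at the poles inside |z| = 5).

The denominator factors as (z + 3/2 + I/2)*(z + 2/3 + 2*I), so the singularities of f are simple poles at z = -3/2 - I/2, z = -2/3 - 2*I.
  |-3/2 - I/2|² = 5/2 < 25 = 5², so this pole is inside the contour.
  |-2/3 - 2*I|² = 40/9 < 25 = 5², so this pole is inside the contour.

With P(z) = (z + 1)*exp(z) and Q(z) = z^2 + 13*z/6 + 5*I*z/2 + 10*I/3, each pole is simple, so Res(f, z₀) = P(z₀)/Q'(z₀) with Q'(z) = 2*z + 13/6 + 5*I/2.
  Res(f, -3/2 - I/2) = P(-3/2 - I/2)/Q'(-3/2 - I/2) = ((-1/2 - I/2)*exp(-3/2 - I/2))/(-5/6 + 3*I/2) = (-6/53 + 21*I/53)*exp(-3/2 - I/2)
  Res(f, -2/3 - 2*I) = P(-2/3 - 2*I)/Q'(-2/3 - 2*I) = ((1/3 - 2*I)*exp(-2/3 - 2*I))/(5/6 - 3*I/2) = (59/53 - 21*I/53)*exp(-2/3 - 2*I)

Sum of residues inside C: (59/53 - 21*I/53)*exp(-2/3 - 2*I) + (-6/53 + 21*I/53)*exp(-3/2 - I/2)
∮_C f(z) dz = 2πi · ((59/53 - 21*I/53)*exp(-2/3 - 2*I) + (-6/53 + 21*I/53)*exp(-3/2 - I/2)) = pi*(42/53 + 118*I/53)*exp(-2/3 - 2*I) + pi*(-42/53 - 12*I/53)*exp(-3/2 - I/2)

Final answer: pi*(42/53 + 118*I/53)*exp(-2/3 - 2*I) + pi*(-42/53 - 12*I/53)*exp(-3/2 - I/2)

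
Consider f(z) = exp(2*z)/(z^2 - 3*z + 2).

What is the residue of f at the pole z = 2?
exp(4)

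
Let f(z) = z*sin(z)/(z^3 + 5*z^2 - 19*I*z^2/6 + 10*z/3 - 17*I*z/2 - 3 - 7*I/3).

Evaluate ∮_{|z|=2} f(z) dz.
By the residue theorem, ∮_C f(z) dz = 2πi · (sum of the residues of f at the poles inside |z| = 2).

The denominator factors as (z - I/2)*(z + 3 - 2*I)*(z + 2 - 2*I/3), so the singularities of f are simple poles at z = I/2, z = -3 + 2*I, z = -2 + 2*I/3.
  |I/2|² = 1/4 < 4 = 2², so this pole is inside the contour.
  |-3 + 2*I|² = 13 > 4 = 2², so this pole is outside the contour.
  |-2 + 2*I/3|² = 40/9 > 4 = 2², so this pole is outside the contour.

With P(z) = z*sin(z) and Q(z) = z^3 + 5*z^2 - 19*I*z^2/6 + 10*z/3 - 17*I*z/2 - 3 - 7*I/3, each pole is simple, so Res(f, z₀) = P(z₀)/Q'(z₀) with Q'(z) = 3*z^2 + 10*z - 19*I*z/3 + 10/3 - 17*I/2.
  Res(f, I/2) = P(I/2)/Q'(I/2) = (-sinh(1/2)/2)/(23/4 - 7*I/2) = (-46/725 - 28*I/725)*sinh(1/2)

∮_C f(z) dz = 2πi · ((-46/725 - 28*I/725)*sinh(1/2)) = pi*(56/725 - 92*I/725)*sinh(1/2)

Final answer: pi*(56/725 - 92*I/725)*sinh(1/2)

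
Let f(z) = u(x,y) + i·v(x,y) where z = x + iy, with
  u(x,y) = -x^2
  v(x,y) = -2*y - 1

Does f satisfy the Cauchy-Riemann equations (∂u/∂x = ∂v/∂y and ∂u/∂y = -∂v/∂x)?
∂u/∂x = -2*x
∂v/∂y = -2
∂u/∂y = 0
∂v/∂x = 0
∂u/∂x ≠ ∂v/∂y; the Cauchy-Riemann equations are not satisfied, so f is not analytic.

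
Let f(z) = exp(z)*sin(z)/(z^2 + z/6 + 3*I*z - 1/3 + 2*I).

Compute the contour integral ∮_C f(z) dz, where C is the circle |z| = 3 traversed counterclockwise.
pi*(-216/373 + 84*I/373)*exp(-2/3)*sin(2/3)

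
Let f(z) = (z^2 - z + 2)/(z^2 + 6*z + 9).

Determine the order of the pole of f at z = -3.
2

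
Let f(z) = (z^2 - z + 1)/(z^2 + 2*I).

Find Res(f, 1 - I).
1/4 - I/4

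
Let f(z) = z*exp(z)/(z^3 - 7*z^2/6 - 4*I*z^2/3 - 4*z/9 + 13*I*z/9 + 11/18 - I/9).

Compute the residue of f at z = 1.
exp(1)*(18/125 + 99*I/125)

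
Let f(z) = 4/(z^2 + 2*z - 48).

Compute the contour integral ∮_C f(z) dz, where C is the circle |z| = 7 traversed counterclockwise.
By the residue theorem, ∮_C f(z) dz = 2πi · (sum of the residues of f at the poles inside |z| = 7).

The denominator factors as (z - 6)*(z + 8), so the singularities of f are simple poles at z = 6, z = -8.
  |6|² = 36 < 49 = 7², so this pole is inside the contour.
  |-8|² = 64 > 49 = 7², so this pole is outside the contour.

With P(z) = 4 and Q(z) = z^2 + 2*z - 48, each pole is simple, so Res(f, z₀) = P(z₀)/Q'(z₀) with Q'(z) = 2*z + 2.
  Res(f, 6) = P(6)/Q'(6) = (4)/(14) = 2/7

∮_C f(z) dz = 2πi · (2/7) = 4*I*pi/7

Final answer: 4*I*pi/7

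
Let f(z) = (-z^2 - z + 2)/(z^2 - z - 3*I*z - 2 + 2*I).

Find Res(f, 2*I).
Write f(z) = P(z)/Q(z) with P(z) = -z^2 - z + 2 and Q(z) = z^2 - z - 3*I*z - 2 + 2*I.
The denominator factors as Q(z) = (z - 2*I)*(z - 1 - I), so z = 2*I is a simple zero of Q and P is analytic there; z = 2*I is therefore a simple pole and
  Res(f, z₀) = P(z₀)/Q'(z₀).

Q'(z) = 2*z - 1 - 3*I, so Q'(2*I) = -1 + I.
P(2*I) = 6 - 2*I.

Res(f, 2*I) = (6 - 2*I)/(-1 + I) = -4 - 2*I

Final answer: -4 - 2*I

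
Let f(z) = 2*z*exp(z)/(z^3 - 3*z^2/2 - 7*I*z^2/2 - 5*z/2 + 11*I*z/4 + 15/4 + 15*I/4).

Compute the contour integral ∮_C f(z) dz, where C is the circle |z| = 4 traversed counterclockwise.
By the residue theorem, ∮_C f(z) dz = 2πi · (sum of the residues of f at the poles inside |z| = 4).

The denominator factors as (z - 1 - 3*I)*(z + 1 - I/2)*(z - 3/2), so the singularities of f are simple poles at z = 1 + 3*I, z = -1 + I/2, z = 3/2.
  |1 + 3*I|² = 10 < 16 = 4², so this pole is inside the contour.
  |-1 + I/2|² = 5/4 < 16 = 4², so this pole is inside the contour.
  |3/2|² = 9/4 < 16 = 4², so this pole is inside the contour.

With P(z) = 2*z*exp(z) and Q(z) = z^3 - 3*z^2/2 - 7*I*z^2/2 - 5*z/2 + 11*I*z/4 + 15/4 + 15*I/4, each pole is simple, so Res(f, z₀) = P(z₀)/Q'(z₀) with Q'(z) = 3*z^2 - 3*z - 7*I*z - 5/2 + 11*I/4.
  Res(f, 1 + 3*I) = P(1 + 3*I)/Q'(1 + 3*I) = ((2 + 6*I)*exp(1 + 3*I))/(-17/2 + 19*I/4) = (184/1517 - 968*I/1517)*exp(1 + 3*I)
  Res(f, -1 + I/2) = P(-1 + I/2)/Q'(-1 + I/2) = ((-2 + I)*exp(-1 + I/2))/(25/4 + 21*I/4) = (-58/533 + 134*I/533)*exp(-1 + I/2)
  Res(f, 3/2) = P(3/2)/Q'(3/2) = (3*exp(3/2))/(-1/4 - 31*I/4) = (-6/481 + 186*I/481)*exp(3/2)

Sum of residues inside C: (-58/533 + 134*I/533)*exp(-1 + I/2) + (-6/481 + 186*I/481)*exp(3/2) + (184/1517 - 968*I/1517)*exp(1 + 3*I)
∮_C f(z) dz = 2πi · ((-58/533 + 134*I/533)*exp(-1 + I/2) + (-6/481 + 186*I/481)*exp(3/2) + (184/1517 - 968*I/1517)*exp(1 + 3*I)) = pi*(1936/1517 + 368*I/1517)*exp(1 + 3*I) + pi*(-268/533 - 116*I/533)*exp(-1 + I/2) + pi*(-372/481 - 12*I/481)*exp(3/2)

Final answer: pi*(1936/1517 + 368*I/1517)*exp(1 + 3*I) + pi*(-268/533 - 116*I/533)*exp(-1 + I/2) + pi*(-372/481 - 12*I/481)*exp(3/2)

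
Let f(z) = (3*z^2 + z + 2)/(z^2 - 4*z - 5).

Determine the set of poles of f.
{-1, 5}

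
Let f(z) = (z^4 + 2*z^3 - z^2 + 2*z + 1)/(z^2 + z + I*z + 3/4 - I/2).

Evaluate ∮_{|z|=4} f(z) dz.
By the residue theorem, ∮_C f(z) dz = 2πi · (sum of the residues of f at the poles inside |z| = 4).

The denominator factors as (z + 1 + 3*I/2)*(z - I/2), so the singularities of f are simple poles at z = -1 - 3*I/2, z = I/2.
  |-1 - 3*I/2|² = 13/4 < 16 = 4², so this pole is inside the contour.
  |I/2|² = 1/4 < 16 = 4², so this pole is inside the contour.

With P(z) = z^4 + 2*z^3 - z^2 + 2*z + 1 and Q(z) = z^2 + z + I*z + 3/4 - I/2, each pole is simple, so Res(f, z₀) = P(z₀)/Q'(z₀) with Q'(z) = 2*z + 1 + I.
  Res(f, -1 - 3*I/2) = P(-1 - 3*I/2)/Q'(-1 - 3*I/2) = (69/16 - 63*I/4)/(-1 - 2*I) = 87/16 + 39*I/8
  Res(f, I/2) = P(I/2)/Q'(I/2) = (21/16 + 3*I/4)/(1 + 2*I) = 9/16 - 3*I/8

Sum of residues inside C: 6 + 9*I/2
∮_C f(z) dz = 2πi · (6 + 9*I/2) = pi*(-9 + 12*I)

Final answer: pi*(-9 + 12*I)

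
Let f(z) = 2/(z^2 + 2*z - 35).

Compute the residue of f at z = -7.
-1/6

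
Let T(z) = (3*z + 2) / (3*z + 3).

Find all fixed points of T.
T(z) = z means 3*z + 2 = z*(3*z + 3), i.e.
  3*z^2 - 2 = 0.
Discriminant: (0)^2 - 4*(3)*(-2) = 24, so the roots are real.
  z = (0 ± sqrt(24))/(2*(3))
Fixed points: {-sqrt(6)/3, sqrt(6)/3}

Final answer: {-sqrt(6)/3, sqrt(6)/3}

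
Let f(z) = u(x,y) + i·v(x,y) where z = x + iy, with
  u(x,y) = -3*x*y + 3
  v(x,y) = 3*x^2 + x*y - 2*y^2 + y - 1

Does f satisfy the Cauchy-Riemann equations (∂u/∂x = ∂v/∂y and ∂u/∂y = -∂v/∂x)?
∂u/∂x = -3*y
∂v/∂y = x - 4*y + 1
∂u/∂y = -3*x
∂v/∂x = 6*x + y
∂u/∂x ≠ ∂v/∂y and ∂u/∂y ≠ -∂v/∂x; the Cauchy-Riemann equations are not satisfied, so f is not analytic.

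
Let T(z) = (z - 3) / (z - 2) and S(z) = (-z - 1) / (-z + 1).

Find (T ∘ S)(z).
(2*z - 4)/(z - 3)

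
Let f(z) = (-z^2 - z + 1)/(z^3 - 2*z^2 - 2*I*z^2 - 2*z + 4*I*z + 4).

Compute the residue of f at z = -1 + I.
1/4 + I/4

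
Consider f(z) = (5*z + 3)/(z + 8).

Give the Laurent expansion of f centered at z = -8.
Put w = z - (-8), i.e. z = w - 8. The denominator is w, so it suffices to rewrite the numerator in powers of w.

P(z) = 5*z + 3
P(w - 8) = -37 + 5*w

Dividing each term by w:
  f = -37/w + 5

Substituting back w = z + 8:
  f(z) = -37/(z + 8) + 5

The series is finite because the numerator is a polynomial; the negative powers form the principal part, and the coefficient of 1/(z + 8) gives Res(f, -8) = -37.

Final answer: -37/(z + 8) + 5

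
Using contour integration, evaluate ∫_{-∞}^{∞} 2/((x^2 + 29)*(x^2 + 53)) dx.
Let f(z) = 2/((z^2 + 29)*(z^2 + 53)). The denominator has no real zeros and deg Q - deg P = 4 ≥ 2, so the integral of f over the upper semicircle |z| = R tends to 0 as R → ∞. Closing the contour in the upper half-plane,
  ∫_{-∞}^{∞} f(x) dx = 2πi · Σ Res(f, z_k)  over the poles with Im z_k > 0.

Zeros of the denominator: z^2 + 53 = 0 gives z = ±sqrt(53)*I; z^2 + 29 = 0 gives z = ±sqrt(29)*I.
Upper half-plane: z = sqrt(29)*I, z = sqrt(53)*I (simple).

Each pole is a simple zero of Q(z) = z^4 + 82*z^2 + 1537, so Res(f, z₀) = P(z₀)/Q'(z₀) with P(z) = 2, Q'(z) = 4*z^3 + 164*z:
  Res(f, sqrt(29)*I) = (2)/(48*sqrt(29)*I) = -sqrt(29)*I/696
  Res(f, sqrt(53)*I) = (2)/(-48*sqrt(53)*I) = sqrt(53)*I/1272

Sum of residues: I*(-sqrt(29)/696 + sqrt(53)/1272)
∫_{-∞}^{∞} f(x) dx = 2πi · (I*(-sqrt(29)/696 + sqrt(53)/1272)) = pi*(-29*sqrt(53) + 53*sqrt(29))/18444

Final answer: pi*(-29*sqrt(53) + 53*sqrt(29))/18444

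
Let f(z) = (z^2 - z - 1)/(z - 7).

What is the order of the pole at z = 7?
Factor the denominator:
  z - 7 = (z - 7)

The numerator P(z) = z^2 - z - 1 has P(7) = 41 ≠ 0, so no factor of (z - 7) cancels.
Near z = 7 we can therefore write f(z) = g(z)/(z - 7) with g analytic at 7 and g(7) ≠ 0 (g is just the numerator).

Hence z = 7 is a pole of order 1.

Final answer: 1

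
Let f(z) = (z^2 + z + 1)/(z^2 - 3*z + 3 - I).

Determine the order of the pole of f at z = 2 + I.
Factor the denominator:
  z^2 - 3*z + 3 - I = (z - 2 - I)*(z - 1 + I)

The numerator P(z) = z^2 + z + 1 has P(2 + I) = 6 + 5*I ≠ 0, so no factor of (z - 2 - I) cancels.
Near z = 2 + I we can therefore write f(z) = g(z)/(z - 2 - I) with g analytic at 2 + I and g(2 + I) ≠ 0 (g is the numerator divided by the remaining denominator factors).

Hence z = 2 + I is a pole of order 1.

Final answer: 1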